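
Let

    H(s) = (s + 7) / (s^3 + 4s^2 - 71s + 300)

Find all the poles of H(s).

The poles are the roots of the denominator s^3 + 4s^2 - 71s + 300 = 0.
Trying s = -12: the polynomial evaluates to 0, so (s + 12) is a factor.
Dividing out leaves s^2 - 8s + 25 = 0.
The quadratic formula then gives s = 4 ± 3j.

s = 4 ± 3j, -12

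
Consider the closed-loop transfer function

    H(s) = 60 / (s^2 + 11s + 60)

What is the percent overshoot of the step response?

%OS ≈ 4.21%

Comparing s^2 + 11s + 60 to s^2 + 2ζωₙs + ωₙ²: ωₙ = √60 ≈ 7.746 rad/s and ζ = 11/(2·√60) ≈ 0.7100.
%OS = 100·exp(−πζ/√(1−ζ²)) = 100·exp(−π·0.7100/√(1−0.7100²)) ≈ 4.21%.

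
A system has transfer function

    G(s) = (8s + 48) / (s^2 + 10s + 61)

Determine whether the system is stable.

stable

The denominator s^2 + 10s + 61 factors as (s^2 + 10s + 61), giving poles at s = -5 ± 6j.
Since all poles lie strictly in the left half-plane, the system is stable.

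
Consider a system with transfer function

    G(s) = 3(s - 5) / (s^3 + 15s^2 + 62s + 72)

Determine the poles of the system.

The poles are the roots of the denominator s^3 + 15s^2 + 62s + 72 = 0.
Trying s = -9: the polynomial evaluates to 0, so (s + 9) is a factor.
Dividing out leaves s^2 + 6s + 8 = 0.
Factoring the quadratic: (s + 2)(s + 4) = 0.

s = -9, -2, -4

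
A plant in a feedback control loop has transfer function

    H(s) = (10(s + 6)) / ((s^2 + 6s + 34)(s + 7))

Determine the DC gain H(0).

H(0) = 30/119 ≈ 0.2521

At s = 0 each factor (s + a) contributes a and each (s^2 + bs + c) contributes c.
H(0) = 10·(6) / ((34) · (7)) = 60/238 = 30/119.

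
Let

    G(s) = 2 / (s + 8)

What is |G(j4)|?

Substitute s = j4: numerator = 2, denominator = 8 + j4.
|G(j4)| = |2| / |8 + j4| = 2 / 8.9443 ≈ 0.2236.

|G(j4)| ≈ 0.2236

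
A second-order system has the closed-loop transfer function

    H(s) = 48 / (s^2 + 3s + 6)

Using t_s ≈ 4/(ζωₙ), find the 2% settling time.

t_s ≈ 2.667 s

Comparing s^2 + 3s + 6 to s^2 + 2ζωₙs + ωₙ²: ωₙ = √6 ≈ 2.449 rad/s and ζ = 3/(2·√6) ≈ 0.6124.
ζωₙ = 3/2 = 1.5, so t_s ≈ 4/(ζωₙ) = 4/1.5 ≈ 2.667 s.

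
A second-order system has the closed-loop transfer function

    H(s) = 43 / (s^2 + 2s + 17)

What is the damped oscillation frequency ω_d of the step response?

Comparing s^2 + 2s + 17 to s^2 + 2ζωₙs + ωₙ²: ωₙ = √17 ≈ 4.123 rad/s and ζ = 2/(2·√17) ≈ 0.2425.
ζωₙ = 2/2 = 1, so ω_d = ωₙ√(1−ζ²) = √(ωₙ² − (ζωₙ)²) = √(17 − 1²) = √16 = 4 rad/s.

ω_d = 4 rad/s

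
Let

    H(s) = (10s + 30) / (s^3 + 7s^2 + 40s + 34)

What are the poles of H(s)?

s = -3 ± 5j, -1

The poles are the roots of the denominator s^3 + 7s^2 + 40s + 34 = 0.
Trying s = -1: the polynomial evaluates to 0, so (s + 1) is a factor.
Dividing out leaves s^2 + 6s + 34 = 0.
The quadratic formula then gives s = -3 ± 5j.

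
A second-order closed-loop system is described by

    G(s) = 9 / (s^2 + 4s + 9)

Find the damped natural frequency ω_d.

Comparing s^2 + 4s + 9 to s^2 + 2ζωₙs + ωₙ²: ωₙ = 3 rad/s and ζ = 4/(2·3) ≈ 0.6667.
ζωₙ = 4/2 = 2, so ω_d = ωₙ√(1−ζ²) = √(ωₙ² − (ζωₙ)²) = √(9 − 2²) = √5 ≈ 2.236 rad/s.

ω_d ≈ 2.236 rad/s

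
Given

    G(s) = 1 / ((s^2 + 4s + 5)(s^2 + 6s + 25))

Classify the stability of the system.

The poles can be read from the denominator factors: s = -2 ± j, -3 ± 4j.
Since all poles lie strictly in the left half-plane, the system is stable.

stable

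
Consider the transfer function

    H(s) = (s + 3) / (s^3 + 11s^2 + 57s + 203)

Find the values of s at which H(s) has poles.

s = -2 + 5j, -2 - 5j, -7

The poles are the roots of the denominator s^3 + 11s^2 + 57s + 203 = 0.
Trying s = -7: the polynomial evaluates to 0, so (s + 7) is a factor.
Dividing out leaves s^2 + 4s + 29 = 0.
The quadratic formula then gives s = -2 ± 5j.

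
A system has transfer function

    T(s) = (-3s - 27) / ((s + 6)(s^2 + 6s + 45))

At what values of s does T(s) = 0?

Set the numerator to zero: -3s - 27 = 0, i.e. -3·(s + 9) = 0.
So s = -9.

s = -9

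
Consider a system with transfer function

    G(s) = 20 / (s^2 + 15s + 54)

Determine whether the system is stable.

The denominator s^2 + 15s + 54 factors as (s + 6)(s + 9), giving poles at s = -6, -9.
Since all poles lie strictly in the left half-plane, the system is stable.

stable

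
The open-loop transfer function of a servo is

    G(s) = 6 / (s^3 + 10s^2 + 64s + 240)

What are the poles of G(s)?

The poles are the roots of the denominator s^3 + 10s^2 + 64s + 240 = 0.
Trying s = -6: the polynomial evaluates to 0, so (s + 6) is a factor.
Dividing out leaves s^2 + 4s + 40 = 0.
The quadratic formula then gives s = -2 ± 6j.

s = -2 ± 6j, -6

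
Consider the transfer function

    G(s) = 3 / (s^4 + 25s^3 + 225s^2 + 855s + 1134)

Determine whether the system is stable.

stable

The denominator s^4 + 25s^3 + 225s^2 + 855s + 1134 factors as (s + 6)(s + 9)(s + 3)(s + 7), giving poles at s = -6, -9, -3, -7.
Since all poles lie strictly in the left half-plane, the system is stable.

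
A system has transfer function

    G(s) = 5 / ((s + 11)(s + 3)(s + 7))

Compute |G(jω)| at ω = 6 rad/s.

|G(j6)| ≈ 0.006452

Substitute s = j6: numerator = 5, denominator = -525 + j570.
|G(j6)| = |5| / |-525 + j570| = 5 / 774.94 ≈ 0.006452.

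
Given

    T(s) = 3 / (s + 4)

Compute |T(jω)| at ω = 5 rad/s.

|T(j5)| ≈ 0.4685

Substitute s = j5: numerator = 3, denominator = 4 + j5.
|T(j5)| = |3| / |4 + j5| = 3 / 6.4031 ≈ 0.4685.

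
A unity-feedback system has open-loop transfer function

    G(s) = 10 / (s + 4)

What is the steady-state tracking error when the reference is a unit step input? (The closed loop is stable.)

G(s) has no poles at the origin.
This is a Type 0 system. Kp = lim_{s→0} G(s) = 10/4 = 5/2.
e_ss = 1/(1 + Kp) = 1/(1 + 5/2) = 2/7 ≈ 0.2857.

e_ss = 0.2857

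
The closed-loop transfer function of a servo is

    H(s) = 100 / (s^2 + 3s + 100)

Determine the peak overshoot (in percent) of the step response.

Comparing s^2 + 3s + 100 to s^2 + 2ζωₙs + ωₙ²: ωₙ = 10 rad/s and ζ = 3/(2·10) = 0.15.
%OS = 100·exp(−πζ/√(1−ζ²)) = 100·exp(−π·0.15/√(1−0.15²)) ≈ 62.1%.

%OS ≈ 62.1%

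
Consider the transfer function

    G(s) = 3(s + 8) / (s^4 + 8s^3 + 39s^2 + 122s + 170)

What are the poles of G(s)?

The poles are the roots of the denominator s^4 + 8s^3 + 39s^2 + 122s + 170 = 0.
No real roots exist; factor into two real quadratics: (s^2 + 2s + 17)(s^2 + 6s + 10) = 0.
Each quadratic gives a conjugate pair via the quadratic formula.

s = -1 + 4j, -1 - 4j, -3 + j, -3 - j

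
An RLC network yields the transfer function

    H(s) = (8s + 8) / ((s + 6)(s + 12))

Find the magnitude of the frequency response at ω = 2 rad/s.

|H(j2)| ≈ 0.2325

Substitute s = j2: numerator = 8 + j16, denominator = 68 + j36.
|H(j2)| = |8 + j16| / |68 + j36| = 17.889 / 76.942 ≈ 0.2325.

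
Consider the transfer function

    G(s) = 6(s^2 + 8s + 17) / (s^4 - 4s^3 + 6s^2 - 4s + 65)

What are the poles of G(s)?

s = 3 ± 2j, -1 ± 2j

The poles are the roots of the denominator s^4 - 4s^3 + 6s^2 - 4s + 65 = 0.
No real roots exist; factor into two real quadratics: (s^2 - 6s + 13)(s^2 + 2s + 5) = 0.
Each quadratic gives a conjugate pair via the quadratic formula.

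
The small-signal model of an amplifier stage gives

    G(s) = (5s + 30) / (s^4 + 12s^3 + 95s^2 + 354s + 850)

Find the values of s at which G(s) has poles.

s = -3 ± 4j, -3 ± 5j

The poles are the roots of the denominator s^4 + 12s^3 + 95s^2 + 354s + 850 = 0.
No real roots exist; factor into two real quadratics: (s^2 + 6s + 25)(s^2 + 6s + 34) = 0.
Each quadratic gives a conjugate pair via the quadratic formula.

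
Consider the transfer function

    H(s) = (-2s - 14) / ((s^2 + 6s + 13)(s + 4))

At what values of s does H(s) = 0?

Set the numerator to zero: -2s - 14 = 0, i.e. -2·(s + 7) = 0.
So s = -7.

s = -7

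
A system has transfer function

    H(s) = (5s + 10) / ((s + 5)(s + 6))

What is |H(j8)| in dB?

|H(j8)|_dB ≈ -7.19 dB

Substitute s = j8: numerator = 10 + j40, denominator = -34 + j88.
|H(j8)| = |10 + j40| / |-34 + j88| = 41.231 / 94.340 ≈ 0.4370.
In decibels: 20·log₁₀(0.4370) ≈ -7.19 dB.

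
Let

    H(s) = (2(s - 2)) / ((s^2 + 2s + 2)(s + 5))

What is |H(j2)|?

|H(j2)| ≈ 0.2349

Substitute s = j2: numerator = -4 + j4, denominator = -18 + j16.
|H(j2)| = |-4 + j4| / |-18 + j16| = 5.6569 / 24.083 ≈ 0.2349.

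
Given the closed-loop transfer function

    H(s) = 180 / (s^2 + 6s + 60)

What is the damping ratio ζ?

Compare the denominator to the standard form s^2 + 2ζωₙs + ωₙ².
ωₙ² = 60, so ωₙ = √60 ≈ 7.746 rad/s.
2ζωₙ = 6, so ζ = 6/(2·√60) ≈ 0.3873.
With ζ = 0.3873 the response is underdamped.

ζ ≈ 0.3873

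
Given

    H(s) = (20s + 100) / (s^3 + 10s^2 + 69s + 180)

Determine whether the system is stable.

stable

The denominator s^3 + 10s^2 + 69s + 180 factors as (s^2 + 6s + 45)(s + 4), giving poles at s = -3 ± 6j, -4.
Since all poles lie strictly in the left half-plane, the system is stable.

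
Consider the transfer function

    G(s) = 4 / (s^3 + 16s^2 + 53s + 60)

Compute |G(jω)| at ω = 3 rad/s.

|G(j3)| ≈ 0.02557

Substitute s = j3: numerator = 4, denominator = -84 + j132.
|G(j3)| = |4| / |-84 + j132| = 4 / 156.46 ≈ 0.02557.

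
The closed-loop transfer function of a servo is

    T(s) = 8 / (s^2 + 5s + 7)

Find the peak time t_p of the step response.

Comparing s^2 + 5s + 7 to s^2 + 2ζωₙs + ωₙ²: ωₙ = √7 ≈ 2.646 rad/s and ζ = 5/(2·√7) ≈ 0.9449.
ζωₙ = 5/2 = 2.5, so ω_d = ωₙ√(1−ζ²) = √(ωₙ² − (ζωₙ)²) = √(7 − 2.5²) = √0.75 ≈ 0.8660 rad/s.
t_p = π/ω_d = π/0.8660 ≈ 3.628 s.

t_p ≈ 3.628 s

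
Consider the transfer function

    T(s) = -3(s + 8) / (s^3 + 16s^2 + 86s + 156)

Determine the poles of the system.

The poles are the roots of the denominator s^3 + 16s^2 + 86s + 156 = 0.
Trying s = -6: the polynomial evaluates to 0, so (s + 6) is a factor.
Dividing out leaves s^2 + 10s + 26 = 0.
The quadratic formula then gives s = -5 ± 1j.

s = -5 + j, -5 - j, -6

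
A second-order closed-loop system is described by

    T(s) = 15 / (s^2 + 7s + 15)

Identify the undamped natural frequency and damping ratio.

Compare the denominator to the standard form s^2 + 2ζωₙs + ωₙ².
ωₙ² = 15, so ωₙ = √15 ≈ 3.873 rad/s.
2ζωₙ = 7, so ζ = 7/(2·√15) ≈ 0.9037.
With ζ = 0.9037 the response is underdamped.

ωₙ ≈ 3.873 rad/s, ζ ≈ 0.9037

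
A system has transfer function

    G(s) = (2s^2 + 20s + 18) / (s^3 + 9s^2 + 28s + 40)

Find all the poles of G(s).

s = -2 ± 2j, -5

The poles are the roots of the denominator s^3 + 9s^2 + 28s + 40 = 0.
Trying s = -5: the polynomial evaluates to 0, so (s + 5) is a factor.
Dividing out leaves s^2 + 4s + 8 = 0.
The quadratic formula then gives s = -2 ± 2j.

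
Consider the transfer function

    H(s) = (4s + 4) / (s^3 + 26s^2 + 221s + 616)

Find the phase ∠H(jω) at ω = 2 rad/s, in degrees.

∠H(j2) ≈ 23.15°

At s = j2: numerator = 4 + j8, denominator = 512 + j434.
∠H = ∠num − ∠den = 63.435° − (40.286°) = 23.15°.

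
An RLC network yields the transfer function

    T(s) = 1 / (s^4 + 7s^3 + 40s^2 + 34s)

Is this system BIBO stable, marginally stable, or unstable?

The denominator s^4 + 7s^3 + 40s^2 + 34s factors as s(s^2 + 6s + 34)(s + 1), giving poles at s = 0, -3 + 5j, -3 - 5j, -1.
Since the simple pole(s) at s = 0 lie on the jω-axis with none in the right half-plane, the system is marginally stable.

marginally stable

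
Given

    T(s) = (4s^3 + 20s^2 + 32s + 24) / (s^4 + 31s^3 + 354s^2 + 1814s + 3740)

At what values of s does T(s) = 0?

Set the numerator to zero: 4s^3 + 20s^2 + 32s + 24 = 0, i.e. 4·(s^3 + 5s^2 + 8s + 6) = 0.
Factoring: (s^2 + 2s + 2)(s + 3) = 0.

s = -1 + j, -1 - j, -3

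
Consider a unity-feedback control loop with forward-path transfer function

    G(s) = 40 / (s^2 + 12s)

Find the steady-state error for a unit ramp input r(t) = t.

e_ss = 0.3000

G(s) has one pole at the origin.
This is a Type 1 system. Kv = lim_{s→0} s·G(s) = 40/12 = 10/3.
e_ss = 1/Kv = 1/(10/3) = 3/10 ≈ 0.3000.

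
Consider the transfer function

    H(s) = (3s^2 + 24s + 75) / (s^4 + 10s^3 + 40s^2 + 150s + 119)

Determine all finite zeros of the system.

Set the numerator to zero: 3s^2 + 24s + 75 = 0, i.e. 3·(s^2 + 8s + 25) = 0.
Factoring: (s^2 + 8s + 25) = 0.

s = -4 ± 3j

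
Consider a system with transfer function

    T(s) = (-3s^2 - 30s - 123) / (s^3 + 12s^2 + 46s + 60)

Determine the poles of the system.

s = -6, -3 ± j

The poles are the roots of the denominator s^3 + 12s^2 + 46s + 60 = 0.
Trying s = -6: the polynomial evaluates to 0, so (s + 6) is a factor.
Dividing out leaves s^2 + 6s + 10 = 0.
The quadratic formula then gives s = -3 ± 1j.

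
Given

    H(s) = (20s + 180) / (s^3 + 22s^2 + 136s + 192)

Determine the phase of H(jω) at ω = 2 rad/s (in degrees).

At s = j2: numerator = 180 + j40, denominator = 104 + j264.
∠H = ∠num − ∠den = 12.529° − (68.499°) = -55.97°.

∠H(j2) ≈ -55.97°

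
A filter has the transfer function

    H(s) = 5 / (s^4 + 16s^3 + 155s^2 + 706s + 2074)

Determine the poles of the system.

s = -3 + 5j, -3 - 5j, -5 + 6j, -5 - 6j

The poles are the roots of the denominator s^4 + 16s^3 + 155s^2 + 706s + 2074 = 0.
No real roots exist; factor into two real quadratics: (s^2 + 6s + 34)(s^2 + 10s + 61) = 0.
Each quadratic gives a conjugate pair via the quadratic formula.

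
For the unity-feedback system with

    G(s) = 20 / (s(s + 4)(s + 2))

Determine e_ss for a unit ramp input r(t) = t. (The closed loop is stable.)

G(s) has one pole at the origin.
This is a Type 1 system. Kv = lim_{s→0} s·G(s) = 20/8 = 5/2.
e_ss = 1/Kv = 1/(5/2) = 2/5 ≈ 0.4000.

e_ss = 0.4000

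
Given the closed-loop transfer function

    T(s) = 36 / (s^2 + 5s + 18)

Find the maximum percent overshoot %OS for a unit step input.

%OS ≈ 10.1%

Comparing s^2 + 5s + 18 to s^2 + 2ζωₙs + ωₙ²: ωₙ = √18 ≈ 4.243 rad/s and ζ = 5/(2·√18) ≈ 0.5893.
%OS = 100·exp(−πζ/√(1−ζ²)) = 100·exp(−π·0.5893/√(1−0.5893²)) ≈ 10.1%.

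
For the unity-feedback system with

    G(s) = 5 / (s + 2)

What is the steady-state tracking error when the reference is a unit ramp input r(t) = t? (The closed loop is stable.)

G(s) has no poles at the origin.
This is a Type 0 system; Kv = lim_{s→0} s·G(s) = 0, so the steady-state error for a ramp input is infinite.

e_ss = ∞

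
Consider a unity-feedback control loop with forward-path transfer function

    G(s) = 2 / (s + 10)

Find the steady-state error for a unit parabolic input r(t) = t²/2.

e_ss = ∞

G(s) has no poles at the origin.
This is a Type 0 system; Ka = lim_{s→0} s^2·G(s) = 0, so the steady-state error for a parabola input is infinite.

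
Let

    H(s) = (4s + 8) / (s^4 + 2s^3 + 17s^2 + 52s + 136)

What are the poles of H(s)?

The poles are the roots of the denominator s^4 + 2s^3 + 17s^2 + 52s + 136 = 0.
No real roots exist; factor into two real quadratics: (s^2 - 2s + 17)(s^2 + 4s + 8) = 0.
Each quadratic gives a conjugate pair via the quadratic formula.

s = 1 ± 4j, -2 ± 2j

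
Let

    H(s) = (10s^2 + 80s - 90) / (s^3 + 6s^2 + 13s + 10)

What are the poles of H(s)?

The poles are the roots of the denominator s^3 + 6s^2 + 13s + 10 = 0.
Trying s = -2: the polynomial evaluates to 0, so (s + 2) is a factor.
Dividing out leaves s^2 + 4s + 5 = 0.
The quadratic formula then gives s = -2 ± 1j.

s = -2 + j, -2 - j, -2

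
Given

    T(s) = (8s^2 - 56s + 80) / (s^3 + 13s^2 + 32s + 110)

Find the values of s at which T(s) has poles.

s = -1 ± 3j, -11

The poles are the roots of the denominator s^3 + 13s^2 + 32s + 110 = 0.
Trying s = -11: the polynomial evaluates to 0, so (s + 11) is a factor.
Dividing out leaves s^2 + 2s + 10 = 0.
The quadratic formula then gives s = -1 ± 3j.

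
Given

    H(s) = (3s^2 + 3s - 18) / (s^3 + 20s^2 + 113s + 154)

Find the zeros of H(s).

Set the numerator to zero: 3s^2 + 3s - 18 = 0, i.e. 3·(s^2 + s - 6) = 0.
Factoring: (s + 3)(s - 2) = 0.

s = -3, 2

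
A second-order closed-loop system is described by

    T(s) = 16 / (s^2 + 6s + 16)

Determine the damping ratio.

Compare the denominator to the standard form s^2 + 2ζωₙs + ωₙ².
ωₙ² = 16, so ωₙ = 4 rad/s.
2ζωₙ = 6, so ζ = 6/(2·4) = 0.75.

ζ = 0.75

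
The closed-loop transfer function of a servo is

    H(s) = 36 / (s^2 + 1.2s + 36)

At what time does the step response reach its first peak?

Comparing s^2 + 1.2s + 36 to s^2 + 2ζωₙs + ωₙ²: ωₙ = 6 rad/s and ζ = 1.2/(2·6) = 0.1.
ζωₙ = 1.2/2 = 0.6, so ω_d = ωₙ√(1−ζ²) = √(ωₙ² − (ζωₙ)²) = √(36 − 0.6²) = √35.64 ≈ 5.970 rad/s.
t_p = π/ω_d = π/5.970 ≈ 0.5262 s.

t_p ≈ 0.5262 s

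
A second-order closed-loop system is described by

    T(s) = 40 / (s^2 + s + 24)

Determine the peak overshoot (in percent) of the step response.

%OS ≈ 72.4%

Comparing s^2 + s + 24 to s^2 + 2ζωₙs + ωₙ²: ωₙ = √24 ≈ 4.899 rad/s and ζ = 1/(2·√24) ≈ 0.1021.
%OS = 100·exp(−πζ/√(1−ζ²)) = 100·exp(−π·0.1021/√(1−0.1021²)) ≈ 72.4%.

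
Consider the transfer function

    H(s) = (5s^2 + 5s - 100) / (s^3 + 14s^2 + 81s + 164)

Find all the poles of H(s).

The poles are the roots of the denominator s^3 + 14s^2 + 81s + 164 = 0.
Trying s = -4: the polynomial evaluates to 0, so (s + 4) is a factor.
Dividing out leaves s^2 + 10s + 41 = 0.
The quadratic formula then gives s = -5 ± 4j.

s = -4, -5 + 4j, -5 - 4j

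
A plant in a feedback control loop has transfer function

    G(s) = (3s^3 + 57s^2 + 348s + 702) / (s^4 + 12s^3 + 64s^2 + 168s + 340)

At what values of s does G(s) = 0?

Set the numerator to zero: 3s^3 + 57s^2 + 348s + 702 = 0, i.e. 3·(s^3 + 19s^2 + 116s + 234) = 0.
Factoring: (s^2 + 10s + 26)(s + 9) = 0.

s = -5 + j, -5 - j, -9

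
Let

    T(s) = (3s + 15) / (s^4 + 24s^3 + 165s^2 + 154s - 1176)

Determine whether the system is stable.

The denominator s^4 + 24s^3 + 165s^2 + 154s - 1176 factors as (s + 12)(s - 2)(s + 7)^2, giving poles at s = -12, 2, -7, -7.
Since the pole(s) at s = 2 lie in the right half-plane, the system is unstable.

unstable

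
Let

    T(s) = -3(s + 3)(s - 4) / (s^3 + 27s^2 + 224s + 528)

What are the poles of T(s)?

s = -12, -11, -4

The poles are the roots of the denominator s^3 + 27s^2 + 224s + 528 = 0.
Trying s = -12: the polynomial evaluates to 0, so (s + 12) is a factor.
Dividing out leaves s^2 + 15s + 44 = 0.
Factoring the quadratic: (s + 11)(s + 4) = 0.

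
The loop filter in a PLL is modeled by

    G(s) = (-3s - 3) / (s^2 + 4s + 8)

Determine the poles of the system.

s = -2 ± 2j

The poles are the roots of the denominator s^2 + 4s + 8 = 0.
Using the quadratic formula: s = (-4 ± √(-16))/2 = -2 ± 2j.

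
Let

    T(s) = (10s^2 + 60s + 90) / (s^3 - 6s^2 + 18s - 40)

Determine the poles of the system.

s = 1 + 3j, 1 - 3j, 4

The poles are the roots of the denominator s^3 - 6s^2 + 18s - 40 = 0.
Trying s = 4: the polynomial evaluates to 0, so (s - 4) is a factor.
Dividing out leaves s^2 - 2s + 10 = 0.
The quadratic formula then gives s = 1 ± 3j.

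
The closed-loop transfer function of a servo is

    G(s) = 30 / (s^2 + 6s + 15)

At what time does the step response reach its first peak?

Comparing s^2 + 6s + 15 to s^2 + 2ζωₙs + ωₙ²: ωₙ = √15 ≈ 3.873 rad/s and ζ = 6/(2·√15) ≈ 0.7746.
ζωₙ = 6/2 = 3, so ω_d = ωₙ√(1−ζ²) = √(ωₙ² − (ζωₙ)²) = √(15 − 3²) = √6 ≈ 2.449 rad/s.
t_p = π/ω_d = π/2.449 ≈ 1.283 s.

t_p ≈ 1.283 s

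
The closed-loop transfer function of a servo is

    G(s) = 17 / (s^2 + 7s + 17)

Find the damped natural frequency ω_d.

ω_d ≈ 2.179 rad/s

Comparing s^2 + 7s + 17 to s^2 + 2ζωₙs + ωₙ²: ωₙ = √17 ≈ 4.123 rad/s and ζ = 7/(2·√17) ≈ 0.8489.
ζωₙ = 7/2 = 3.5, so ω_d = ωₙ√(1−ζ²) = √(ωₙ² − (ζωₙ)²) = √(17 − 3.5²) = √4.75 ≈ 2.179 rad/s.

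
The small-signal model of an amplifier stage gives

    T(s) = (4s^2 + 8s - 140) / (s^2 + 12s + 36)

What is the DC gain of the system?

Set s = 0: T(0) = (-140) / (36) = -35/9.

T(0) = -35/9 ≈ -3.889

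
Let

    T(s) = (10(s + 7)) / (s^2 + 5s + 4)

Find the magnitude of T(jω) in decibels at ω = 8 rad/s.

|T(j8)|_dB ≈ 3.37 dB

Substitute s = j8: numerator = 70 + j80, denominator = -60 + j40.
|T(j8)| = |70 + j80| / |-60 + j40| = 106.30 / 72.111 ≈ 1.474.
In decibels: 20·log₁₀(1.474) ≈ 3.37 dB.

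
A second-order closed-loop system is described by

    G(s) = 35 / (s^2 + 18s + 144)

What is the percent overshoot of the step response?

Comparing s^2 + 18s + 144 to s^2 + 2ζωₙs + ωₙ²: ωₙ = 12 rad/s and ζ = 18/(2·12) = 0.75.
%OS = 100·exp(−πζ/√(1−ζ²)) = 100·exp(−π·0.75/√(1−0.75²)) ≈ 2.84%.

%OS ≈ 2.84%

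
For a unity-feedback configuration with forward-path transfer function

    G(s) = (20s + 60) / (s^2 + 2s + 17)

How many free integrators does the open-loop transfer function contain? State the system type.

Type 0

The denominator has no factor of s at the origin — no free integrator — so this is a Type 0 system.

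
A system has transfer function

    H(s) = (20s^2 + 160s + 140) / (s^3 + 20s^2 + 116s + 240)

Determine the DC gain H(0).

Set s = 0: H(0) = (140) / (240) = 7/12.

H(0) = 7/12 ≈ 0.5833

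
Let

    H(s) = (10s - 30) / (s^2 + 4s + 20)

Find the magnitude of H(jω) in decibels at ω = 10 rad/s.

|H(j10)|_dB ≈ 1.34 dB

Substitute s = j10: numerator = -30 + j100, denominator = -80 + j40.
|H(j10)| = |-30 + j100| / |-80 + j40| = 104.40 / 89.443 ≈ 1.167.
In decibels: 20·log₁₀(1.167) ≈ 1.34 dB.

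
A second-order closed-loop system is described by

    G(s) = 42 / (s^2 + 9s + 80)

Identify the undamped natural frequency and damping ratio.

Compare the denominator to the standard form s^2 + 2ζωₙs + ωₙ².
ωₙ² = 80, so ωₙ = √80 ≈ 8.944 rad/s.
2ζωₙ = 9, so ζ = 9/(2·√80) ≈ 0.5031.
With ζ = 0.5031 the response is underdamped.

ωₙ ≈ 8.944 rad/s, ζ ≈ 0.5031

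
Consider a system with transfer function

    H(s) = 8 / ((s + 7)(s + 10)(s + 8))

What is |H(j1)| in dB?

Substitute s = j1: numerator = 8, denominator = 535 + j205.
|H(j1)| = |8| / |535 + j205| = 8 / 572.93 ≈ 0.01396.
In decibels: 20·log₁₀(0.01396) ≈ -37.1 dB.

|H(j1)|_dB ≈ -37.1 dB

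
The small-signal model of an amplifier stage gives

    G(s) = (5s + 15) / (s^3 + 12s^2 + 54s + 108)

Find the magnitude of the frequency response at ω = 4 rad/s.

|G(j4)| ≈ 0.1440

Substitute s = j4: numerator = 15 + j20, denominator = -84 + j152.
|G(j4)| = |15 + j20| / |-84 + j152| = 25 / 173.67 ≈ 0.1440.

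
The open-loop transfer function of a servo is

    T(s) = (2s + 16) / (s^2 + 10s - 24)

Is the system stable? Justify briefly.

unstable

The denominator s^2 + 10s - 24 factors as (s - 2)(s + 12), giving poles at s = 2, -12.
Since the pole(s) at s = 2 lie in the right half-plane, the system is unstable.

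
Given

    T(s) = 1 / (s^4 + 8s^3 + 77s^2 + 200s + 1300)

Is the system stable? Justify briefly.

marginally stable

The denominator s^4 + 8s^3 + 77s^2 + 200s + 1300 factors as (s^2 + 25)(s^2 + 8s + 52), giving poles at s = ±5j, -4 ± 6j.
Since the simple pole(s) at s = 5j, -5j lie on the jω-axis with none in the right half-plane, the system is marginally stable.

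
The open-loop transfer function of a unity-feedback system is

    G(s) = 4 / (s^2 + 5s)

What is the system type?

The denominator has 1 factor of s at the origin (free integrator), so this is a Type 1 system.

Type 1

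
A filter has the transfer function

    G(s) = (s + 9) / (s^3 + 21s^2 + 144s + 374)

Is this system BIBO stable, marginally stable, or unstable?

The denominator s^3 + 21s^2 + 144s + 374 factors as (s + 11)(s^2 + 10s + 34), giving poles at s = -11, -5 ± 3j.
Since all poles lie strictly in the left half-plane, the system is stable.

stable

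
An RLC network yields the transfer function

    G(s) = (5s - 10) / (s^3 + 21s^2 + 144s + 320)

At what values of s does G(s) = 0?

s = 2

Set the numerator to zero: 5s - 10 = 0, i.e. 5·(s - 2) = 0.
So s = 2.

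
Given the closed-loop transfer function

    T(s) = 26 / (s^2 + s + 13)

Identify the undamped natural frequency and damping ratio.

ωₙ ≈ 3.606 rad/s, ζ ≈ 0.1387

Compare the denominator to the standard form s^2 + 2ζωₙs + ωₙ².
ωₙ² = 13, so ωₙ = √13 ≈ 3.606 rad/s.
2ζωₙ = 1, so ζ = 1/(2·√13) ≈ 0.1387.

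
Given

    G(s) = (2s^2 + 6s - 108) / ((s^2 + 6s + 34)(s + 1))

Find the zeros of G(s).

Set the numerator to zero: 2s^2 + 6s - 108 = 0, i.e. 2·(s^2 + 3s - 54) = 0.
Factoring: (s + 9)(s - 6) = 0.

s = -9, 6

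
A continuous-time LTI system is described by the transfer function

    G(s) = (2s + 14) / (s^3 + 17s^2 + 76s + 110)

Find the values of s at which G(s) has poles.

s = -3 ± j, -11

The poles are the roots of the denominator s^3 + 17s^2 + 76s + 110 = 0.
Trying s = -11: the polynomial evaluates to 0, so (s + 11) is a factor.
Dividing out leaves s^2 + 6s + 10 = 0.
The quadratic formula then gives s = -3 ± 1j.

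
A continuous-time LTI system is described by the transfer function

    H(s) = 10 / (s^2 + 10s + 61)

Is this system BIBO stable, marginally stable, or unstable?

The denominator s^2 + 10s + 61 factors as (s^2 + 10s + 61), giving poles at s = -5 + 6j, -5 - 6j.
Since all poles lie strictly in the left half-plane, the system is stable.

stable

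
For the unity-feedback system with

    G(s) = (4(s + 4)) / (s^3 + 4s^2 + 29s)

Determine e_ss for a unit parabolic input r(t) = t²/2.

G(s) has one pole at the origin.
This is a Type 1 system; Ka = lim_{s→0} s^2·G(s) = 0, so the steady-state error for a parabola input is infinite.

e_ss = ∞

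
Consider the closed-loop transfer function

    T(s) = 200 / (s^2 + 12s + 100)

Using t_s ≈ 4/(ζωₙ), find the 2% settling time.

t_s ≈ 0.6667 s

Comparing s^2 + 12s + 100 to s^2 + 2ζωₙs + ωₙ²: ωₙ = 10 rad/s and ζ = 12/(2·10) = 0.6.
ζωₙ = 12/2 = 6, so t_s ≈ 4/(ζωₙ) = 4/6 ≈ 0.6667 s.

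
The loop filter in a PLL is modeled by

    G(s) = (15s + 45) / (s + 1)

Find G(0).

Set s = 0: G(0) = (45) / (1) = 45.

G(0) = 45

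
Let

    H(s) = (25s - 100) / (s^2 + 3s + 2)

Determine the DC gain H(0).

Set s = 0: H(0) = (-100) / (2) = -50.

H(0) = -50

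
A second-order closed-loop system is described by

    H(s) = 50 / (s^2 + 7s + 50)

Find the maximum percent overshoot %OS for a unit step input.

Comparing s^2 + 7s + 50 to s^2 + 2ζωₙs + ωₙ²: ωₙ = √50 ≈ 7.071 rad/s and ζ = 7/(2·√50) ≈ 0.4950.
%OS = 100·exp(−πζ/√(1−ζ²)) = 100·exp(−π·0.4950/√(1−0.4950²)) ≈ 16.7%.

%OS ≈ 16.7%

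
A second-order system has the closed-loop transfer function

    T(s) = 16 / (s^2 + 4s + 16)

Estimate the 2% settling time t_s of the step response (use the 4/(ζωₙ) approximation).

t_s ≈ 2 s

Comparing s^2 + 4s + 16 to s^2 + 2ζωₙs + ωₙ²: ωₙ = 4 rad/s and ζ = 4/(2·4) = 0.5.
ζωₙ = 4/2 = 2, so t_s ≈ 4/(ζωₙ) = 4/2 = 2 s.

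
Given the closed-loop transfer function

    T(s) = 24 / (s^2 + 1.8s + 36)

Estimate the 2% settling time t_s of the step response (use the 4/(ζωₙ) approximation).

Comparing s^2 + 1.8s + 36 to s^2 + 2ζωₙs + ωₙ²: ωₙ = 6 rad/s and ζ = 1.8/(2·6) = 0.15.
ζωₙ = 1.8/2 = 0.9, so t_s ≈ 4/(ζωₙ) = 4/0.9 ≈ 4.444 s.

t_s ≈ 4.444 s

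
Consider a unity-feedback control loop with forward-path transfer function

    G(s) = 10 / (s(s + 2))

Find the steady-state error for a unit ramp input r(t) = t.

e_ss = 0.2000

G(s) has one pole at the origin.
This is a Type 1 system. Kv = lim_{s→0} s·G(s) = 10/2 = 5.
e_ss = 1/Kv = 1/(5) = 1/5 ≈ 0.2000.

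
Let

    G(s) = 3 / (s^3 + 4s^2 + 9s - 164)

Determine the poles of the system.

s = -4 + 5j, -4 - 5j, 4

The poles are the roots of the denominator s^3 + 4s^2 + 9s - 164 = 0.
Trying s = 4: the polynomial evaluates to 0, so (s - 4) is a factor.
Dividing out leaves s^2 + 8s + 41 = 0.
The quadratic formula then gives s = -4 ± 5j.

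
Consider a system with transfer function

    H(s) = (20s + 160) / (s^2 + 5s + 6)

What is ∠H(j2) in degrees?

At s = j2: numerator = 160 + j40, denominator = 2 + j10.
∠H = ∠num − ∠den = 14.036° − (78.690°) = -64.65°.

∠H(j2) ≈ -64.65°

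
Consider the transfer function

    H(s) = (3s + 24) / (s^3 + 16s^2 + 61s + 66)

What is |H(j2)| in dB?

Substitute s = j2: numerator = 24 + j6, denominator = 2 + j114.
|H(j2)| = |24 + j6| / |2 + j114| = 24.739 / 114.02 ≈ 0.2170.
In decibels: 20·log₁₀(0.2170) ≈ -13.3 dB.

|H(j2)|_dB ≈ -13.3 dB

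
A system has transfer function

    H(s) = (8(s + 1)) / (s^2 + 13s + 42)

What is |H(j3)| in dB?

|H(j3)|_dB ≈ -6.10 dB

Substitute s = j3: numerator = 8 + j24, denominator = 33 + j39.
|H(j3)| = |8 + j24| / |33 + j39| = 25.298 / 51.088 ≈ 0.4952.
In decibels: 20·log₁₀(0.4952) ≈ -6.10 dB.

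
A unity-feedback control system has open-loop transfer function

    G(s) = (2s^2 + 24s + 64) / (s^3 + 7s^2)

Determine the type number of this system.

Type 2

Factor s from the denominator: s^3 + 7s^2 = s^2·(s + 7).
There are 2 poles at the origin, so the system is Type 2.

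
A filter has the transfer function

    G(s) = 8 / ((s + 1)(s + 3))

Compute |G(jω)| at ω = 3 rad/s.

Substitute s = j3: numerator = 8, denominator = -6 + j12.
|G(j3)| = |8| / |-6 + j12| = 8 / 13.416 ≈ 0.5963.

|G(j3)| ≈ 0.5963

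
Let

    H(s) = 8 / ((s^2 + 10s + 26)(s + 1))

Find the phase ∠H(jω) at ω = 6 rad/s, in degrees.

At s = j6: numerator = 8, denominator = -370.
∠H = ∠num − ∠den = 0° − (180°) = -180°, which wraps to 180°.

∠H(j6) ≈ 180°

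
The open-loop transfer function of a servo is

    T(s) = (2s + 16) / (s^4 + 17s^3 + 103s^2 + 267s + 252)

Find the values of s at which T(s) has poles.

s = -3, -7, -4, -3

The poles are the roots of the denominator s^4 + 17s^3 + 103s^2 + 267s + 252 = 0.
Trying s = -3: the polynomial evaluates to 0, so (s + 3) is a factor.
Dividing out leaves s^3 + 14s^2 + 61s + 84 = 0.
This factors further as (s + 7)(s + 4)(s + 3) = 0.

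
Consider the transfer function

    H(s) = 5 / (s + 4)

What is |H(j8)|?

Substitute s = j8: numerator = 5, denominator = 4 + j8.
|H(j8)| = |5| / |4 + j8| = 5 / 8.9443 ≈ 0.5590.

|H(j8)| ≈ 0.5590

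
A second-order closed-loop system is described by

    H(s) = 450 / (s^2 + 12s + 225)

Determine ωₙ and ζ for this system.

ωₙ = 15 rad/s, ζ = 0.4

Compare the denominator to the standard form s^2 + 2ζωₙs + ωₙ².
ωₙ² = 225, so ωₙ = 15 rad/s.
2ζωₙ = 12, so ζ = 12/(2·15) = 0.4.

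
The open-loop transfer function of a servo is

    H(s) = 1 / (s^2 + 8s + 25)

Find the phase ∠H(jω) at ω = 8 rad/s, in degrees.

At s = j8: numerator = 1, denominator = -39 + j64.
∠H = ∠num − ∠den = 0° − (121.36°) = -121.4°.

∠H(j8) ≈ -121.4°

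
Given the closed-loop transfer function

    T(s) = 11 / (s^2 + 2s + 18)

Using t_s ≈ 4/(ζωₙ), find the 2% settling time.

t_s ≈ 4 s

Comparing s^2 + 2s + 18 to s^2 + 2ζωₙs + ωₙ²: ωₙ = √18 ≈ 4.243 rad/s and ζ = 2/(2·√18) ≈ 0.2357.
ζωₙ = 2/2 = 1, so t_s ≈ 4/(ζωₙ) = 4/1 = 4 s.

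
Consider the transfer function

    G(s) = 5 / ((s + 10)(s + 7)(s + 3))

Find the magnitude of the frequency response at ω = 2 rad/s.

|G(j2)| ≈ 0.01868

Substitute s = j2: numerator = 5, denominator = 130 + j234.
|G(j2)| = |5| / |130 + j234| = 5 / 267.69 ≈ 0.01868.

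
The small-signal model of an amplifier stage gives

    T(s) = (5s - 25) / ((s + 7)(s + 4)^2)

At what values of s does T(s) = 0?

s = 5

Set the numerator to zero: 5s - 25 = 0, i.e. 5·(s - 5) = 0.
So s = 5.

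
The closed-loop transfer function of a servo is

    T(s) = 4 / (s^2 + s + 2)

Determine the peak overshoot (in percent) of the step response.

Comparing s^2 + s + 2 to s^2 + 2ζωₙs + ωₙ²: ωₙ = √2 ≈ 1.414 rad/s and ζ = 1/(2·√2) ≈ 0.3536.
%OS = 100·exp(−πζ/√(1−ζ²)) = 100·exp(−π·0.3536/√(1−0.3536²)) ≈ 30.5%.

%OS ≈ 30.5%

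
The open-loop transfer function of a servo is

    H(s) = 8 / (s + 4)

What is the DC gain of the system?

At s = 0 each factor (s + a) contributes a and each (s^2 + bs + c) contributes c.
H(0) = 8·1 / ((4)) = 8/4 = 2.

H(0) = 2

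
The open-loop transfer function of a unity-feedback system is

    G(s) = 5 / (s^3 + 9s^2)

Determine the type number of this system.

The denominator has 2 factors of s at the origin (free integrators), so this is a Type 2 system.

Type 2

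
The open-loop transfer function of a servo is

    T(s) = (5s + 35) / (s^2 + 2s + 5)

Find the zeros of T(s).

s = -7

Set the numerator to zero: 5s + 35 = 0, i.e. 5·(s + 7) = 0.
So s = -7.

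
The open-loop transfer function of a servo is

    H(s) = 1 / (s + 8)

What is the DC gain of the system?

H(0) = 1/8 ≈ 0.1250

At s = 0 each factor (s + a) contributes a and each (s^2 + bs + c) contributes c.
H(0) = 1·1 / ((8)) = 1/8 = 1/8.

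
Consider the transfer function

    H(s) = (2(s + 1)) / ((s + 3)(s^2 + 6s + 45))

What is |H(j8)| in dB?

Substitute s = j8: numerator = 2 + j16, denominator = -441 - j8.
|H(j8)| = |2 + j16| / |-441 - j8| = 16.125 / 441.07 ≈ 0.03656.
In decibels: 20·log₁₀(0.03656) ≈ -28.7 dB.

|H(j8)|_dB ≈ -28.7 dB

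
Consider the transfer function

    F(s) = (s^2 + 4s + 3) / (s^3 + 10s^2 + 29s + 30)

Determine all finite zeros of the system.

Set the numerator to zero: s^2 + 4s + 3 = 0.
Factoring: (s + 1)(s + 3) = 0.

s = -1, -3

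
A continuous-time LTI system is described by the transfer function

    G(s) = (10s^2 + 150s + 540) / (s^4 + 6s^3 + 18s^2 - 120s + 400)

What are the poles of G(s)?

s = 2 ± 2j, -5 ± 5j

The poles are the roots of the denominator s^4 + 6s^3 + 18s^2 - 120s + 400 = 0.
No real roots exist; factor into two real quadratics: (s^2 - 4s + 8)(s^2 + 10s + 50) = 0.
Each quadratic gives a conjugate pair via the quadratic formula.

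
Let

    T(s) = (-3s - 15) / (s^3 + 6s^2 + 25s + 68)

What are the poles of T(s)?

The poles are the roots of the denominator s^3 + 6s^2 + 25s + 68 = 0.
Trying s = -4: the polynomial evaluates to 0, so (s + 4) is a factor.
Dividing out leaves s^2 + 2s + 17 = 0.
The quadratic formula then gives s = -1 ± 4j.

s = -1 + 4j, -1 - 4j, -4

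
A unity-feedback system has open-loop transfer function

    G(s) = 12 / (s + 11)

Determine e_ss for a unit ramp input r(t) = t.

G(s) has no poles at the origin.
This is a Type 0 system; Kv = lim_{s→0} s·G(s) = 0, so the steady-state error for a ramp input is infinite.

e_ss = ∞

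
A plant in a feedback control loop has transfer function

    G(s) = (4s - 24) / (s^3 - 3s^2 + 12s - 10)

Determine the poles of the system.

s = 1 ± 3j, 1

The poles are the roots of the denominator s^3 - 3s^2 + 12s - 10 = 0.
Trying s = 1: the polynomial evaluates to 0, so (s - 1) is a factor.
Dividing out leaves s^2 - 2s + 10 = 0.
The quadratic formula then gives s = 1 ± 3j.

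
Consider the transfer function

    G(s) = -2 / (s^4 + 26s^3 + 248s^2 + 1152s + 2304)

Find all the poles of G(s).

s = -12, -4 ± 4j, -6

The poles are the roots of the denominator s^4 + 26s^3 + 248s^2 + 1152s + 2304 = 0.
Trying s = -12: the polynomial evaluates to 0, so (s + 12) is a factor.
Dividing out leaves s^3 + 14s^2 + 80s + 192 = 0.
This factors further as (s^2 + 8s + 32)(s + 6) = 0.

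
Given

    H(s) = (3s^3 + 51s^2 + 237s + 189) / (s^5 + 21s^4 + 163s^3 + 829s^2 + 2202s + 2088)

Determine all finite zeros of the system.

Set the numerator to zero: 3s^3 + 51s^2 + 237s + 189 = 0, i.e. 3·(s^3 + 17s^2 + 79s + 63) = 0.
Factoring: (s + 9)(s + 7)(s + 1) = 0.

s = -9, -7, -1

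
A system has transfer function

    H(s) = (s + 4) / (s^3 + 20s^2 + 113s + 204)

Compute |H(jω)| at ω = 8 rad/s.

|H(j8)| ≈ 0.007810

Substitute s = j8: numerator = 4 + j8, denominator = -1076 + j392.
|H(j8)| = |4 + j8| / |-1076 + j392| = 8.9443 / 1145.2 ≈ 0.007810.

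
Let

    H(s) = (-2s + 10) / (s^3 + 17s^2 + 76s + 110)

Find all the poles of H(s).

s = -3 ± j, -11

The poles are the roots of the denominator s^3 + 17s^2 + 76s + 110 = 0.
Trying s = -11: the polynomial evaluates to 0, so (s + 11) is a factor.
Dividing out leaves s^2 + 6s + 10 = 0.
The quadratic formula then gives s = -3 ± 1j.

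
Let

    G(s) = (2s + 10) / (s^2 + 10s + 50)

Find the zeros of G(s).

Set the numerator to zero: 2s + 10 = 0, i.e. 2·(s + 5) = 0.
So s = -5.

s = -5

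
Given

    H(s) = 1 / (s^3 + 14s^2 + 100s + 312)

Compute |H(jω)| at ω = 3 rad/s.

Substitute s = j3: numerator = 1, denominator = 186 + j273.
|H(j3)| = |1| / |186 + j273| = 1 / 330.34 ≈ 0.003027.

|H(j3)| ≈ 0.003027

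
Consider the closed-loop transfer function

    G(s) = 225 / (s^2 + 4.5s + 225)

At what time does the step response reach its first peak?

Comparing s^2 + 4.5s + 225 to s^2 + 2ζωₙs + ωₙ²: ωₙ = 15 rad/s and ζ = 4.5/(2·15) = 0.15.
ζωₙ = 4.5/2 = 2.25, so ω_d = ωₙ√(1−ζ²) = √(ωₙ² − (ζωₙ)²) = √(225 − 2.25²) = √219.9375 ≈ 14.83 rad/s.
t_p = π/ω_d = π/14.83 ≈ 0.2118 s.

t_p ≈ 0.2118 s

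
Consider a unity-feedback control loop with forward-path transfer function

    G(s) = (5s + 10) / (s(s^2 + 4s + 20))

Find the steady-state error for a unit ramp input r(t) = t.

e_ss = 2

G(s) has one pole at the origin.
This is a Type 1 system. Kv = lim_{s→0} s·G(s) = 10/20 = 1/2.
e_ss = 1/Kv = 1/(1/2) = 2.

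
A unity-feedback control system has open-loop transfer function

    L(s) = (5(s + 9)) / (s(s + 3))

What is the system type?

The denominator has 1 factor of s at the origin (free integrator), so this is a Type 1 system.

Type 1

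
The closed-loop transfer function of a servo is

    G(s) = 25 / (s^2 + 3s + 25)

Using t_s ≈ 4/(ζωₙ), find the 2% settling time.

t_s ≈ 2.667 s

Comparing s^2 + 3s + 25 to s^2 + 2ζωₙs + ωₙ²: ωₙ = 5 rad/s and ζ = 3/(2·5) = 0.3.
ζωₙ = 3/2 = 1.5, so t_s ≈ 4/(ζωₙ) = 4/1.5 ≈ 2.667 s.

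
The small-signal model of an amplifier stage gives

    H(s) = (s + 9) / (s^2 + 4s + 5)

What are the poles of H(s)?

s = -2 ± j

The poles are the roots of the denominator s^2 + 4s + 5 = 0.
Using the quadratic formula: s = (-4 ± √(-4))/2 = -2 ± 1j.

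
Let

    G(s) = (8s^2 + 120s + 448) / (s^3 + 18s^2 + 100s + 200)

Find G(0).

G(0) = 56/25 ≈ 2.240

Set s = 0: G(0) = (448) / (200) = 56/25.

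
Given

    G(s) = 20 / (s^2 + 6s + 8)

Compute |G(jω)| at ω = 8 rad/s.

Substitute s = j8: numerator = 20, denominator = -56 + j48.
|G(j8)| = |20| / |-56 + j48| = 20 / 73.756 ≈ 0.2712.

|G(j8)| ≈ 0.2712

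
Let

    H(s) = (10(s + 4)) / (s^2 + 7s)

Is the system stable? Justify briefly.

The denominator s^2 + 7s factors as s(s + 7), giving poles at s = 0, -7.
Since the simple pole(s) at s = 0 lie on the jω-axis with none in the right half-plane, the system is marginally stable.

marginally stable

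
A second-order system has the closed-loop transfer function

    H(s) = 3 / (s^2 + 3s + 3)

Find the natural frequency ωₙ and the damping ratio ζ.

Compare the denominator to the standard form s^2 + 2ζωₙs + ωₙ².
ωₙ² = 3, so ωₙ = √3 ≈ 1.732 rad/s.
2ζωₙ = 3, so ζ = 3/(2·√3) ≈ 0.8660.
With ζ = 0.8660 the response is underdamped.

ωₙ ≈ 1.732 rad/s, ζ ≈ 0.8660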